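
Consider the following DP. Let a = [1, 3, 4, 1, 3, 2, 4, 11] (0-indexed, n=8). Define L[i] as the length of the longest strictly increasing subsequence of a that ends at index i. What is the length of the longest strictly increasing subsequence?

   i    0    1    2    3    4    5    6    7
a[i]    1    3    4    1    3    2    4   11
L[i]    1    2    3    1    2    2    3    4

4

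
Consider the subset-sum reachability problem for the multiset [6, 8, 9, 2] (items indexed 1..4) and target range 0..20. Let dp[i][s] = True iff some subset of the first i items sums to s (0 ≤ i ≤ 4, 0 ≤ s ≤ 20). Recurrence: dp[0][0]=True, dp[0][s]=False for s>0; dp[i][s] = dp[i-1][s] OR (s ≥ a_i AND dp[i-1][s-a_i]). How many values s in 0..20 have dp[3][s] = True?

7

i\s   0   1   2   3   4   5   6   7   8   9  10  11  12  13  14  15  16  17  18  19  20
  0   T   F   F   F   F   F   F   F   F   F   F   F   F   F   F   F   F   F   F   F   F
  1   T   F   F   F   F   F   T   F   F   F   F   F   F   F   F   F   F   F   F   F   F
  2   T   F   F   F   F   F   T   F   T   F   F   F   F   F   T   F   F   F   F   F   F
  3   T   F   F   F   F   F   T   F   T   T   F   F   F   F   T   T   F   T   F   F   F
  4   T   F   T   F   F   F   T   F   T   T   T   T   F   F   T   T   T   T   F   T   F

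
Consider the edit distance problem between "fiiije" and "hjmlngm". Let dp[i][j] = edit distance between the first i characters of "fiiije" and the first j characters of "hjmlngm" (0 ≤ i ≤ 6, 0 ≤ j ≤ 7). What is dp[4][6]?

   ''  h  j  m  l  n  g  m
''  0  1  2  3  4  5  6  7
 f  1  1  2  3  4  5  6  7
 i  2  2  2  3  4  5  6  7
 i  3  3  3  3  4  5  6  7
 i  4  4  4  4  4  5  6  7
 j  5  5  4  5  5  5  6  7
 e  6  6  5  5  6  6  6  7

6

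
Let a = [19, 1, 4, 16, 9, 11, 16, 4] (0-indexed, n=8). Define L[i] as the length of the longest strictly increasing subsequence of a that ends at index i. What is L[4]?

3

   i    0    1    2    3    4    5    6    7
a[i]   19    1    4   16    9   11   16    4
L[i]    1    1    2    3    3    4    5    2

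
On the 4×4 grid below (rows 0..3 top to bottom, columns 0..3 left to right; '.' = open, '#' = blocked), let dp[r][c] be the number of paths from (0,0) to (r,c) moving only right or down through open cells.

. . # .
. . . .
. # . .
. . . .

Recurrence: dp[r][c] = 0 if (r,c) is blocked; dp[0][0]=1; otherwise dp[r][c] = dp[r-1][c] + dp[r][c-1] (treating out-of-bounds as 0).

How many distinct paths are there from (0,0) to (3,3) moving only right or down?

7

r\c   0   1   2   3
  0   1   1   0   0
  1   1   2   2   2
  2   1   0   2   4
  3   1   1   3   7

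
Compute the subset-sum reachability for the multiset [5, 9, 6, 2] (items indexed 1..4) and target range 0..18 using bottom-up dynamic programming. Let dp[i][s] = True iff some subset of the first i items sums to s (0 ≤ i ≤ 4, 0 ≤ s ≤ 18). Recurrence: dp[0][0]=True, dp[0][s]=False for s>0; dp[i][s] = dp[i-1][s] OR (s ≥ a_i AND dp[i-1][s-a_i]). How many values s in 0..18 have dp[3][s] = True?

i\s   0   1   2   3   4   5   6   7   8   9  10  11  12  13  14  15  16  17  18
  0   T   F   F   F   F   F   F   F   F   F   F   F   F   F   F   F   F   F   F
  1   T   F   F   F   F   T   F   F   F   F   F   F   F   F   F   F   F   F   F
  2   T   F   F   F   F   T   F   F   F   T   F   F   F   F   T   F   F   F   F
  3   T   F   F   F   F   T   T   F   F   T   F   T   F   F   T   T   F   F   F
  4   T   F   T   F   F   T   T   T   T   T   F   T   F   T   T   T   T   T   F

7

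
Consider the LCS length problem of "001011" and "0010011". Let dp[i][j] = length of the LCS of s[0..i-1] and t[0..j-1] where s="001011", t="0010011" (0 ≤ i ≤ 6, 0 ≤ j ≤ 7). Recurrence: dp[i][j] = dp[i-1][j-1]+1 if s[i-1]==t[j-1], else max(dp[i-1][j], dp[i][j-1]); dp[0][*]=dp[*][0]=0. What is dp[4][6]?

   ''  0  0  1  0  0  1  1
''  0  0  0  0  0  0  0  0
 0  0  1  1  1  1  1  1  1
 0  0  1  2  2  2  2  2  2
 1  0  1  2  3  3  3  3  3
 0  0  1  2  3  4  4  4  4
 1  0  1  2  3  4  4  5  5
 1  0  1  2  3  4  4  5  6

4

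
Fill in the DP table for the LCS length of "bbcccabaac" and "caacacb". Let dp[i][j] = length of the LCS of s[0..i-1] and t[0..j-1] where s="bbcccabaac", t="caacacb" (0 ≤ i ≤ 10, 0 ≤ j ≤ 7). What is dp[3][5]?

1

   ''  c  a  a  c  a  c  b
''  0  0  0  0  0  0  0  0
 b  0  0  0  0  0  0  0  1
 b  0  0  0  0  0  0  0  1
 c  0  1  1  1  1  1  1  1
 c  0  1  1  1  2  2  2  2
 c  0  1  1  1  2  2  3  3
 a  0  1  2  2  2  3  3  3
 b  0  1  2  2  2  3  3  4
 a  0  1  2  3  3  3  3  4
 a  0  1  2  3  3  4  4  4
 c  0  1  2  3  4  4  5  5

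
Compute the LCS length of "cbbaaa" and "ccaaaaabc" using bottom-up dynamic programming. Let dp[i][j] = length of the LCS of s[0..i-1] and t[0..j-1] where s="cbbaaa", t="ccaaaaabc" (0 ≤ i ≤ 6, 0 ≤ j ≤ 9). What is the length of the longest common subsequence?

4

   ''  c  c  a  a  a  a  a  b  c
''  0  0  0  0  0  0  0  0  0  0
 c  0  1  1  1  1  1  1  1  1  1
 b  0  1  1  1  1  1  1  1  2  2
 b  0  1  1  1  1  1  1  1  2  2
 a  0  1  1  2  2  2  2  2  2  2
 a  0  1  1  2  3  3  3  3  3  3
 a  0  1  1  2  3  4  4  4  4  4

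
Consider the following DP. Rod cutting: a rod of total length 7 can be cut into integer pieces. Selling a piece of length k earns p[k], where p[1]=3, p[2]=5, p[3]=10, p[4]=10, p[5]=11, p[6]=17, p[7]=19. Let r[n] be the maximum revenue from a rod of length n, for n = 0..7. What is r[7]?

23

   n    0    1    2    3    4    5    6    7
r[n]    0    3    6   10   13   16   20   23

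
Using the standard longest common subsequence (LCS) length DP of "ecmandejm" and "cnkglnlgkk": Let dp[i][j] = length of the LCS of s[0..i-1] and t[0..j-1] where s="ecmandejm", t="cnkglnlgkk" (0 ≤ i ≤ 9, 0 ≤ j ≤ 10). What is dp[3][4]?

1

   ''  c  n  k  g  l  n  l  g  k  k
''  0  0  0  0  0  0  0  0  0  0  0
 e  0  0  0  0  0  0  0  0  0  0  0
 c  0  1  1  1  1  1  1  1  1  1  1
 m  0  1  1  1  1  1  1  1  1  1  1
 a  0  1  1  1  1  1  1  1  1  1  1
 n  0  1  2  2  2  2  2  2  2  2  2
 d  0  1  2  2  2  2  2  2  2  2  2
 e  0  1  2  2  2  2  2  2  2  2  2
 j  0  1  2  2  2  2  2  2  2  2  2
 m  0  1  2  2  2  2  2  2  2  2  2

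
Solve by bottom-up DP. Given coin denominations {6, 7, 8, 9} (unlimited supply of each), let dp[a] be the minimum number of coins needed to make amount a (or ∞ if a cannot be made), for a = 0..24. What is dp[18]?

2

 a  0  1  2  3  4  5  6  7  8  9 10 11 12 13 14 15 16 17 18 19 20 21 22 23 24
dp  0  -  -  -  -  -  1  1  1  1  -  -  2  2  2  2  2  2  2  3  3  3  3  3  3
(- denotes ∞ / unreachable)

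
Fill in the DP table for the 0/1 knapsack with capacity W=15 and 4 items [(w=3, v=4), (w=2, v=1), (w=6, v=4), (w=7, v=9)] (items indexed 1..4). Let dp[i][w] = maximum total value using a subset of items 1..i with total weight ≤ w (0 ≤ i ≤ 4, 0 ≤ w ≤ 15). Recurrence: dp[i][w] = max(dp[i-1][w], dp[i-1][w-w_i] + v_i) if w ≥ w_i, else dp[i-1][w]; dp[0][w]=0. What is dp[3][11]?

9

i\w   0   1   2   3   4   5   6   7   8   9  10  11  12  13  14  15
  0   0   0   0   0   0   0   0   0   0   0   0   0   0   0   0   0
  1   0   0   0   4   4   4   4   4   4   4   4   4   4   4   4   4
  2   0   0   1   4   4   5   5   5   5   5   5   5   5   5   5   5
  3   0   0   1   4   4   5   5   5   5   8   8   9   9   9   9   9
  4   0   0   1   4   4   5   5   9   9  10  13  13  14  14  14  14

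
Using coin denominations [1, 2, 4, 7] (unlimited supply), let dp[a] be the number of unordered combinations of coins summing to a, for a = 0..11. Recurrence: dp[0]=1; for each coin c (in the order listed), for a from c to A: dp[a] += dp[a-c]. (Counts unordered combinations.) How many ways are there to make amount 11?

16

after  coin     0     1     2     3     4     5     6     7     8     9    10    11
          1     1     1     1     1     1     1     1     1     1     1     1     1
          2     1     1     2     2     3     3     4     4     5     5     6     6
          4     1     1     2     2     4     4     6     6     9     9    12    12
          7     1     1     2     2     4     4     6     7    10    11    14    16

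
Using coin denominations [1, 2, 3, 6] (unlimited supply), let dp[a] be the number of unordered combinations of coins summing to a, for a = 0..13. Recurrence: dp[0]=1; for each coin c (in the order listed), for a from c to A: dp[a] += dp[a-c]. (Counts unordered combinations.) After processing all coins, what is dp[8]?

after  coin     0     1     2     3     4     5     6     7     8     9    10    11    12    13
          1     1     1     1     1     1     1     1     1     1     1     1     1     1     1
          2     1     1     2     2     3     3     4     4     5     5     6     6     7     7
          3     1     1     2     3     4     5     7     8    10    12    14    16    19    21
          6     1     1     2     3     4     5     8     9    12    15    18    21    27    30

12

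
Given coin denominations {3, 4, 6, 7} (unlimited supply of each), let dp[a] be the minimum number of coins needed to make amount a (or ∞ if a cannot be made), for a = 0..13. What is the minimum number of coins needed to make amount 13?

2

 a  0  1  2  3  4  5  6  7  8  9 10 11 12 13
dp  0  -  -  1  1  -  1  1  2  2  2  2  2  2
(- denotes ∞ / unreachable)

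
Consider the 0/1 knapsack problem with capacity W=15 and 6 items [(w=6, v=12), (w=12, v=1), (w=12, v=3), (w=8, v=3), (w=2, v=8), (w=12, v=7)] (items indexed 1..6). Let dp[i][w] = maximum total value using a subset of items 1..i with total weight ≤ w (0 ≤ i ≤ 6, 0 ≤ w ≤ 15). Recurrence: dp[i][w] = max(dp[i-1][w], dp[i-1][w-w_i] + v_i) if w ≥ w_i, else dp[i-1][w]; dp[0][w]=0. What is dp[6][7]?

i\w   0   1   2   3   4   5   6   7   8   9  10  11  12  13  14  15
  0   0   0   0   0   0   0   0   0   0   0   0   0   0   0   0   0
  1   0   0   0   0   0   0  12  12  12  12  12  12  12  12  12  12
  2   0   0   0   0   0   0  12  12  12  12  12  12  12  12  12  12
  3   0   0   0   0   0   0  12  12  12  12  12  12  12  12  12  12
  4   0   0   0   0   0   0  12  12  12  12  12  12  12  12  15  15
  5   0   0   8   8   8   8  12  12  20  20  20  20  20  20  20  20
  6   0   0   8   8   8   8  12  12  20  20  20  20  20  20  20  20

12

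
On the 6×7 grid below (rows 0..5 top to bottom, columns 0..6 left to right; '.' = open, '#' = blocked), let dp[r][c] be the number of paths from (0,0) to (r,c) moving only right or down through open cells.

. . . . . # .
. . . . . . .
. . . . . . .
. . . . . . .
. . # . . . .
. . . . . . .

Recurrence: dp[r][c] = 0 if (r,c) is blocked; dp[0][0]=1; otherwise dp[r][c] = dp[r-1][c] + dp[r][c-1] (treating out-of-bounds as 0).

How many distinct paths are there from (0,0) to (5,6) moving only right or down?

381

r\c   0   1   2   3   4   5   6
  0   1   1   1   1   1   0   0
  1   1   2   3   4   5   5   5
  2   1   3   6  10  15  20  25
  3   1   4  10  20  35  55  80
  4   1   5   0  20  55 110 190
  5   1   6   6  26  81 191 381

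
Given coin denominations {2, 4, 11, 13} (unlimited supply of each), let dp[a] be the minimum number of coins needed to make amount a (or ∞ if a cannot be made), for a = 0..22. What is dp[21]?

 a  0  1  2  3  4  5  6  7  8  9 10 11 12 13 14 15 16 17 18 19 20 21 22
dp  0  -  1  -  1  -  2  -  2  -  3  1  3  1  4  2  4  2  5  3  5  3  2
(- denotes ∞ / unreachable)

3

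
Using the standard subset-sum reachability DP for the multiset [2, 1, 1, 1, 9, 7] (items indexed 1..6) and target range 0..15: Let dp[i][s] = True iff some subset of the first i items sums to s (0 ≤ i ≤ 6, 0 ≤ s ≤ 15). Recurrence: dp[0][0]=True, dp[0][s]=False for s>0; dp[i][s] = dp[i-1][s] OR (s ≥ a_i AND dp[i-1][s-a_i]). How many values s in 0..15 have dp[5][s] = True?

i\s   0   1   2   3   4   5   6   7   8   9  10  11  12  13  14  15
  0   T   F   F   F   F   F   F   F   F   F   F   F   F   F   F   F
  1   T   F   T   F   F   F   F   F   F   F   F   F   F   F   F   F
  2   T   T   T   T   F   F   F   F   F   F   F   F   F   F   F   F
  3   T   T   T   T   T   F   F   F   F   F   F   F   F   F   F   F
  4   T   T   T   T   T   T   F   F   F   F   F   F   F   F   F   F
  5   T   T   T   T   T   T   F   F   F   T   T   T   T   T   T   F
  6   T   T   T   T   T   T   F   T   T   T   T   T   T   T   T   F

12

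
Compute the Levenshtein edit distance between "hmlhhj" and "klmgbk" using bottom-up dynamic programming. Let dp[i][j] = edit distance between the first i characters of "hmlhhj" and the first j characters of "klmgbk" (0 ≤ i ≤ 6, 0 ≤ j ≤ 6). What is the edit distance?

6

   ''  k  l  m  g  b  k
''  0  1  2  3  4  5  6
 h  1  1  2  3  4  5  6
 m  2  2  2  2  3  4  5
 l  3  3  2  3  3  4  5
 h  4  4  3  3  4  4  5
 h  5  5  4  4  4  5  5
 j  6  6  5  5  5  5  6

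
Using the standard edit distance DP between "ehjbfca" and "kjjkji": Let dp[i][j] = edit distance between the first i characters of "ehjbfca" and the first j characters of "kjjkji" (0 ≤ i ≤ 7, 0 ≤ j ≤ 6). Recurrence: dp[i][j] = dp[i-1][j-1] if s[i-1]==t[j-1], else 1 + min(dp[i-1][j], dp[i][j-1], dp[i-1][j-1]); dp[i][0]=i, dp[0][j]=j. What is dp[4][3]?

3

   ''  k  j  j  k  j  i
''  0  1  2  3  4  5  6
 e  1  1  2  3  4  5  6
 h  2  2  2  3  4  5  6
 j  3  3  2  2  3  4  5
 b  4  4  3  3  3  4  5
 f  5  5  4  4  4  4  5
 c  6  6  5  5  5  5  5
 a  7  7  6  6  6  6  6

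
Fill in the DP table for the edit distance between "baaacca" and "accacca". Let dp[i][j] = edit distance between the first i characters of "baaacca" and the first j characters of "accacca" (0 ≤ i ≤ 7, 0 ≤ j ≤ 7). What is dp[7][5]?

4

   ''  a  c  c  a  c  c  a
''  0  1  2  3  4  5  6  7
 b  1  1  2  3  4  5  6  7
 a  2  1  2  3  3  4  5  6
 a  3  2  2  3  3  4  5  5
 a  4  3  3  3  3  4  5  5
 c  5  4  3  3  4  3  4  5
 c  6  5  4  3  4  4  3  4
 a  7  6  5  4  3  4  4  3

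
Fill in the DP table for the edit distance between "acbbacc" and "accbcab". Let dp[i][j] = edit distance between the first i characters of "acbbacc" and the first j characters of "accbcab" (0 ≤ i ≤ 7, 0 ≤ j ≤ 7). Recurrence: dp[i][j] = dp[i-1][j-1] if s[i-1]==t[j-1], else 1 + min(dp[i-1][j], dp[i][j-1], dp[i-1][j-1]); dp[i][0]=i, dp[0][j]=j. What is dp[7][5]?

   ''  a  c  c  b  c  a  b
''  0  1  2  3  4  5  6  7
 a  1  0  1  2  3  4  5  6
 c  2  1  0  1  2  3  4  5
 b  3  2  1  1  1  2  3  4
 b  4  3  2  2  1  2  3  3
 a  5  4  3  3  2  2  2  3
 c  6  5  4  3  3  2  3  3
 c  7  6  5  4  4  3  3  4

3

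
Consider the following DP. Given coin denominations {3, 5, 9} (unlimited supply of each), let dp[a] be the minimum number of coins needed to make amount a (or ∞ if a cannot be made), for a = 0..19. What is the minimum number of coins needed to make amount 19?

 a  0  1  2  3  4  5  6  7  8  9 10 11 12 13 14 15 16 17 18 19
dp  0  -  -  1  -  1  2  -  2  1  2  3  2  3  2  3  4  3  2  3
(- denotes ∞ / unreachable)

3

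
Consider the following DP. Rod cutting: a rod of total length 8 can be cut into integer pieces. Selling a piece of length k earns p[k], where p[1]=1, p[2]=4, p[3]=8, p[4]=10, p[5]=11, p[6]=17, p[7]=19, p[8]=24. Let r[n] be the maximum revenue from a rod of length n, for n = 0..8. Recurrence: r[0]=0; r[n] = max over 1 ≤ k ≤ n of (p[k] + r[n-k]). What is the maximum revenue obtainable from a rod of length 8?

24

   n    0    1    2    3    4    5    6    7    8
r[n]    0    1    4    8   10   12   17   19   24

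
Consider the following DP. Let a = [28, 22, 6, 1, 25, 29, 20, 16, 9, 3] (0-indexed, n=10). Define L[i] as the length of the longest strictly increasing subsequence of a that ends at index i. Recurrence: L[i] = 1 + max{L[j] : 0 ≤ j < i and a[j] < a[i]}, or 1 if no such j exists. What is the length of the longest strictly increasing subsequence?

   i    0    1    2    3    4    5    6    7    8    9
a[i]   28   22    6    1   25   29   20   16    9    3
L[i]    1    1    1    1    2    3    2    2    2    2

3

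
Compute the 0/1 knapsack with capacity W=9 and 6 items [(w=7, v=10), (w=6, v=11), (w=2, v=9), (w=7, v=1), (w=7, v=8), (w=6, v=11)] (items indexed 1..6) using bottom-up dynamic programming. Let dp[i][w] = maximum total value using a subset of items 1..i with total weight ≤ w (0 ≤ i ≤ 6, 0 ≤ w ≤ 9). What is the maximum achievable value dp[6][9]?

i\w   0   1   2   3   4   5   6   7   8   9
  0   0   0   0   0   0   0   0   0   0   0
  1   0   0   0   0   0   0   0  10  10  10
  2   0   0   0   0   0   0  11  11  11  11
  3   0   0   9   9   9   9  11  11  20  20
  4   0   0   9   9   9   9  11  11  20  20
  5   0   0   9   9   9   9  11  11  20  20
  6   0   0   9   9   9   9  11  11  20  20

20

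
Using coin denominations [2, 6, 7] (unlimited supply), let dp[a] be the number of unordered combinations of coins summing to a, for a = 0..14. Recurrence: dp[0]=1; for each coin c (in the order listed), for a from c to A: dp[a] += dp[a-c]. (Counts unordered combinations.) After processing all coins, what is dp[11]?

after  coin     0     1     2     3     4     5     6     7     8     9    10    11    12    13    14
          2     1     0     1     0     1     0     1     0     1     0     1     0     1     0     1
          6     1     0     1     0     1     0     2     0     2     0     2     0     3     0     3
          7     1     0     1     0     1     0     2     1     2     1     2     1     3     2     4

1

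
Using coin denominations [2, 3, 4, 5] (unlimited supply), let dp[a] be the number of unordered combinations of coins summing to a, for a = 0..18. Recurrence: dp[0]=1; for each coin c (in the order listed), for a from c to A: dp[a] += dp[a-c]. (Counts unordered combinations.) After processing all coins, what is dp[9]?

after  coin     0     1     2     3     4     5     6     7     8     9    10    11    12    13    14    15    16    17    18
          2     1     0     1     0     1     0     1     0     1     0     1     0     1     0     1     0     1     0     1
          3     1     0     1     1     1     1     2     1     2     2     2     2     3     2     3     3     3     3     4
          4     1     0     1     1     2     1     3     2     4     3     5     4     7     5     8     7    10     8    12
          5     1     0     1     1     2     2     3     3     5     5     7     7    10    10    13    14    17    18    22

5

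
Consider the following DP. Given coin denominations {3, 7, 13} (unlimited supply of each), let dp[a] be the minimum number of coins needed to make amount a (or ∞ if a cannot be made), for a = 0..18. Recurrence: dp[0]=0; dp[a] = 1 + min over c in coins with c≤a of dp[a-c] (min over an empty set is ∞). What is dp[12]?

4

 a  0  1  2  3  4  5  6  7  8  9 10 11 12 13 14 15 16 17 18
dp  0  -  -  1  -  -  2  1  -  3  2  -  4  1  2  5  2  3  6
(- denotes ∞ / unreachable)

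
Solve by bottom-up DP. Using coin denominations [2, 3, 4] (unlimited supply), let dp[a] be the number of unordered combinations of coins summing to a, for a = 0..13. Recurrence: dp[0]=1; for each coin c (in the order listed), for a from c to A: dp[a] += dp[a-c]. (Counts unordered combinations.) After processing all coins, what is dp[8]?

after  coin     0     1     2     3     4     5     6     7     8     9    10    11    12    13
          2     1     0     1     0     1     0     1     0     1     0     1     0     1     0
          3     1     0     1     1     1     1     2     1     2     2     2     2     3     2
          4     1     0     1     1     2     1     3     2     4     3     5     4     7     5

4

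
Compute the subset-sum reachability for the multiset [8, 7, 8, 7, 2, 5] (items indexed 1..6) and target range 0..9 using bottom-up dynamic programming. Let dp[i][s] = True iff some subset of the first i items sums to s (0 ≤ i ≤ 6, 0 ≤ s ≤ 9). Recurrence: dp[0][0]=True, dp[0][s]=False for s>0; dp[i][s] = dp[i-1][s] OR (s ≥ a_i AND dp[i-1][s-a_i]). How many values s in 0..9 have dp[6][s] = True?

i\s   0   1   2   3   4   5   6   7   8   9
  0   T   F   F   F   F   F   F   F   F   F
  1   T   F   F   F   F   F   F   F   T   F
  2   T   F   F   F   F   F   F   T   T   F
  3   T   F   F   F   F   F   F   T   T   F
  4   T   F   F   F   F   F   F   T   T   F
  5   T   F   T   F   F   F   F   T   T   T
  6   T   F   T   F   F   T   F   T   T   T

6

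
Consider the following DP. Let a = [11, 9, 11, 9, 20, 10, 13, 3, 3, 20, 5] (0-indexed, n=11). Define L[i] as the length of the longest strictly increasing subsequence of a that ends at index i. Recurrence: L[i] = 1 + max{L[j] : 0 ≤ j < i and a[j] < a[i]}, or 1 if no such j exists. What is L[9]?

   i    0    1    2    3    4    5    6    7    8    9   10
a[i]   11    9   11    9   20   10   13    3    3   20    5
L[i]    1    1    2    1    3    2    3    1    1    4    2

4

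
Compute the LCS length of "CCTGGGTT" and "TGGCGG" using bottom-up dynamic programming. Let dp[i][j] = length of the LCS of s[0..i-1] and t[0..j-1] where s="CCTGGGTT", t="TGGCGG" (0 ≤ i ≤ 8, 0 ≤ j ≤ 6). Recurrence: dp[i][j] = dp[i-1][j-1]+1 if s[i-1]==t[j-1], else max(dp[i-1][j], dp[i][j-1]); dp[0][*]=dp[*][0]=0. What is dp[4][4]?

2

   ''  T  G  G  C  G  G
''  0  0  0  0  0  0  0
 C  0  0  0  0  1  1  1
 C  0  0  0  0  1  1  1
 T  0  1  1  1  1  1  1
 G  0  1  2  2  2  2  2
 G  0  1  2  3  3  3  3
 G  0  1  2  3  3  4  4
 T  0  1  2  3  3  4  4
 T  0  1  2  3  3  4  4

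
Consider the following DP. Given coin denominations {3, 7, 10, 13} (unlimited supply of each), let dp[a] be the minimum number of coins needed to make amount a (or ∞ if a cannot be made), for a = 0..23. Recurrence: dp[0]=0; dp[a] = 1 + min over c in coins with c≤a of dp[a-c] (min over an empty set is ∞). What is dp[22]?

 a  0  1  2  3  4  5  6  7  8  9 10 11 12 13 14 15 16 17 18 19 20 21 22 23
dp  0  -  -  1  -  -  2  1  -  3  1  -  4  1  2  5  2  2  6  3  2  3  4  2
(- denotes ∞ / unreachable)

4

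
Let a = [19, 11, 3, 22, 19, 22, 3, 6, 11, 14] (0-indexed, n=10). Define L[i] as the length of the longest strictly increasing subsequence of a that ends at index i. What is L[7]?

   i    0    1    2    3    4    5    6    7    8    9
a[i]   19   11    3   22   19   22    3    6   11   14
L[i]    1    1    1    2    2    3    1    2    3    4

2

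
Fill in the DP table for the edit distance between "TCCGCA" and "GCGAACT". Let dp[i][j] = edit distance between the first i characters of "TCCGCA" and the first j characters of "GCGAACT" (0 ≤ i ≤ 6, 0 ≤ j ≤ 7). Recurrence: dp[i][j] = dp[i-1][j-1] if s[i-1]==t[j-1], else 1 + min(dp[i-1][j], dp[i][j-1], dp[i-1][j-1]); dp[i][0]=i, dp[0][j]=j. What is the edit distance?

5

   ''  G  C  G  A  A  C  T
''  0  1  2  3  4  5  6  7
 T  1  1  2  3  4  5  6  6
 C  2  2  1  2  3  4  5  6
 C  3  3  2  2  3  4  4  5
 G  4  3  3  2  3  4  5  5
 C  5  4  3  3  3  4  4  5
 A  6  5  4  4  3  3  4  5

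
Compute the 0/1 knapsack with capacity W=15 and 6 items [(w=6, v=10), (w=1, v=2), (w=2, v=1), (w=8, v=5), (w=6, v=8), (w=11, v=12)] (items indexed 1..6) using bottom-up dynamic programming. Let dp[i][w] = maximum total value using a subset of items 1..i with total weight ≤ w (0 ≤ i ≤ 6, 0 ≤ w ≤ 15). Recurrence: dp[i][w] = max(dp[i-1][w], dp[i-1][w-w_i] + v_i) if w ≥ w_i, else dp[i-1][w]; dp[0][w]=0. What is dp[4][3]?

i\w   0   1   2   3   4   5   6   7   8   9  10  11  12  13  14  15
  0   0   0   0   0   0   0   0   0   0   0   0   0   0   0   0   0
  1   0   0   0   0   0   0  10  10  10  10  10  10  10  10  10  10
  2   0   2   2   2   2   2  10  12  12  12  12  12  12  12  12  12
  3   0   2   2   3   3   3  10  12  12  13  13  13  13  13  13  13
  4   0   2   2   3   3   3  10  12  12  13  13  13  13  13  15  17
  5   0   2   2   3   3   3  10  12  12  13  13  13  18  20  20  21
  6   0   2   2   3   3   3  10  12  12  13  13  13  18  20  20  21

3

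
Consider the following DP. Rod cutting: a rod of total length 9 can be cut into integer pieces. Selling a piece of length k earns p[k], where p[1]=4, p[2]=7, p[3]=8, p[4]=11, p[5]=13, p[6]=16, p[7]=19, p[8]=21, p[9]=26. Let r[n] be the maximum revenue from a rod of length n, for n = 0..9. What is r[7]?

   n    0    1    2    3    4    5    6    7    8    9
r[n]    0    4    8   12   16   20   24   28   32   36

28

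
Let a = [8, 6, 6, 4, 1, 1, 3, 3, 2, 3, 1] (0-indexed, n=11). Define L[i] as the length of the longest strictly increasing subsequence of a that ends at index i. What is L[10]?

1

   i    0    1    2    3    4    5    6    7    8    9   10
a[i]    8    6    6    4    1    1    3    3    2    3    1
L[i]    1    1    1    1    1    1    2    2    2    3    1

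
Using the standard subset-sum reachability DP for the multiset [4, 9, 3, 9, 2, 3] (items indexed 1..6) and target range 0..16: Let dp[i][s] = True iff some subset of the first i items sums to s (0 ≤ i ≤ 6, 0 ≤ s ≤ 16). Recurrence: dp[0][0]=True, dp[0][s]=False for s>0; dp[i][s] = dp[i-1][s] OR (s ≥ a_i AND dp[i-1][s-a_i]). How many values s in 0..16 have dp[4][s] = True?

i\s   0   1   2   3   4   5   6   7   8   9  10  11  12  13  14  15  16
  0   T   F   F   F   F   F   F   F   F   F   F   F   F   F   F   F   F
  1   T   F   F   F   T   F   F   F   F   F   F   F   F   F   F   F   F
  2   T   F   F   F   T   F   F   F   F   T   F   F   F   T   F   F   F
  3   T   F   F   T   T   F   F   T   F   T   F   F   T   T   F   F   T
  4   T   F   F   T   T   F   F   T   F   T   F   F   T   T   F   F   T
  5   T   F   T   T   T   T   T   T   F   T   F   T   T   T   T   T   T
  6   T   F   T   T   T   T   T   T   T   T   T   T   T   T   T   T   T

8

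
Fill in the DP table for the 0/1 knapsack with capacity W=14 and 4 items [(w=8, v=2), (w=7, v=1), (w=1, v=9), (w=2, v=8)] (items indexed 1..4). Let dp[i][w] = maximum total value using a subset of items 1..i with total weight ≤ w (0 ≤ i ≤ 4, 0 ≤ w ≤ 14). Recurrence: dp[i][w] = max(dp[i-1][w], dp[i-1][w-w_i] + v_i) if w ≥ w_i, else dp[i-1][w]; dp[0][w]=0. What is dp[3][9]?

11

i\w   0   1   2   3   4   5   6   7   8   9  10  11  12  13  14
  0   0   0   0   0   0   0   0   0   0   0   0   0   0   0   0
  1   0   0   0   0   0   0   0   0   2   2   2   2   2   2   2
  2   0   0   0   0   0   0   0   1   2   2   2   2   2   2   2
  3   0   9   9   9   9   9   9   9  10  11  11  11  11  11  11
  4   0   9   9  17  17  17  17  17  17  17  18  19  19  19  19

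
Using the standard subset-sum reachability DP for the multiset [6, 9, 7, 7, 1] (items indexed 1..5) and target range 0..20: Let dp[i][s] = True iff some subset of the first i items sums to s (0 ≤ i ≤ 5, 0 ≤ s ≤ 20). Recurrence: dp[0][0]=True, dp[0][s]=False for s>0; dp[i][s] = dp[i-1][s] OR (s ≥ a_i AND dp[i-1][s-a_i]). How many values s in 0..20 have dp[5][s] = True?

i\s   0   1   2   3   4   5   6   7   8   9  10  11  12  13  14  15  16  17  18  19  20
  0   T   F   F   F   F   F   F   F   F   F   F   F   F   F   F   F   F   F   F   F   F
  1   T   F   F   F   F   F   T   F   F   F   F   F   F   F   F   F   F   F   F   F   F
  2   T   F   F   F   F   F   T   F   F   T   F   F   F   F   F   T   F   F   F   F   F
  3   T   F   F   F   F   F   T   T   F   T   F   F   F   T   F   T   T   F   F   F   F
  4   T   F   F   F   F   F   T   T   F   T   F   F   F   T   T   T   T   F   F   F   T
  5   T   T   F   F   F   F   T   T   T   T   T   F   F   T   T   T   T   T   F   F   T

13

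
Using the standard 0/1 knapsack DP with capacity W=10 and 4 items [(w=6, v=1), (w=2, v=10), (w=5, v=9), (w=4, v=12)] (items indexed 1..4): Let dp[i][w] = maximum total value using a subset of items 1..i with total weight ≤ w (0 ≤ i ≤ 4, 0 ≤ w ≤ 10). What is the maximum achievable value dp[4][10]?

i\w   0   1   2   3   4   5   6   7   8   9  10
  0   0   0   0   0   0   0   0   0   0   0   0
  1   0   0   0   0   0   0   1   1   1   1   1
  2   0   0  10  10  10  10  10  10  11  11  11
  3   0   0  10  10  10  10  10  19  19  19  19
  4   0   0  10  10  12  12  22  22  22  22  22

22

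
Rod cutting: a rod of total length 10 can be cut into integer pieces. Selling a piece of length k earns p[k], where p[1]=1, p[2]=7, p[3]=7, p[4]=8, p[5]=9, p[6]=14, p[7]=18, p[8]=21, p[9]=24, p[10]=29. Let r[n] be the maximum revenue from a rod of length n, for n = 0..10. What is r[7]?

   n    0    1    2    3    4    5    6    7    8    9   10
r[n]    0    1    7    8   14   15   21   22   28   29   35

22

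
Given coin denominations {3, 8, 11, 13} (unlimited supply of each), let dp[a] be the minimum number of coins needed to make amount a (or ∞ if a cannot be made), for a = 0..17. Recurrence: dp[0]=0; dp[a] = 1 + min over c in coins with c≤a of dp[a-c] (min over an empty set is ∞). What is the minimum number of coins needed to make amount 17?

 a  0  1  2  3  4  5  6  7  8  9 10 11 12 13 14 15 16 17
dp  0  -  -  1  -  -  2  -  1  3  -  1  4  1  2  5  2  3
(- denotes ∞ / unreachable)

3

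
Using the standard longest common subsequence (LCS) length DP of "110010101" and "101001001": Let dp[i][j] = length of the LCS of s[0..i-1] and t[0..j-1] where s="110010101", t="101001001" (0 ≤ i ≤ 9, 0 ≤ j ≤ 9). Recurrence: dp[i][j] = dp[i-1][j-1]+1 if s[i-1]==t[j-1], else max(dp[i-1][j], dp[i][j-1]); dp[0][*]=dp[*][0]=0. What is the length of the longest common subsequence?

8

   ''  1  0  1  0  0  1  0  0  1
''  0  0  0  0  0  0  0  0  0  0
 1  0  1  1  1  1  1  1  1  1  1
 1  0  1  1  2  2  2  2  2  2  2
 0  0  1  2  2  3  3  3  3  3  3
 0  0  1  2  2  3  4  4  4  4  4
 1  0  1  2  3  3  4  5  5  5  5
 0  0  1  2  3  4  4  5  6  6  6
 1  0  1  2  3  4  4  5  6  6  7
 0  0  1  2  3  4  5  5  6  7  7
 1  0  1  2  3  4  5  6  6  7  8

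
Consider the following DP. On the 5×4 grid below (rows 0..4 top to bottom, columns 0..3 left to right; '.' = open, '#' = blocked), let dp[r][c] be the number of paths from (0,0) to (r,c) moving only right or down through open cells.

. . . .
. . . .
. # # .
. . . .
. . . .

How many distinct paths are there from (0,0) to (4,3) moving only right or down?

r\c   0   1   2   3
  0   1   1   1   1
  1   1   2   3   4
  2   1   0   0   4
  3   1   1   1   5
  4   1   2   3   8

8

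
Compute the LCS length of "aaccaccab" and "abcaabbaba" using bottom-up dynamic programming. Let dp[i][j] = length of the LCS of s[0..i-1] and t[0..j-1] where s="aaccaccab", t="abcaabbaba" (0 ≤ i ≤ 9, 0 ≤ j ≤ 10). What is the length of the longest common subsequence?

   ''  a  b  c  a  a  b  b  a  b  a
''  0  0  0  0  0  0  0  0  0  0  0
 a  0  1  1  1  1  1  1  1  1  1  1
 a  0  1  1  1  2  2  2  2  2  2  2
 c  0  1  1  2  2  2  2  2  2  2  2
 c  0  1  1  2  2  2  2  2  2  2  2
 a  0  1  1  2  3  3  3  3  3  3  3
 c  0  1  1  2  3  3  3  3  3  3  3
 c  0  1  1  2  3  3  3  3  3  3  3
 a  0  1  1  2  3  4  4  4  4  4  4
 b  0  1  2  2  3  4  5  5  5  5  5

5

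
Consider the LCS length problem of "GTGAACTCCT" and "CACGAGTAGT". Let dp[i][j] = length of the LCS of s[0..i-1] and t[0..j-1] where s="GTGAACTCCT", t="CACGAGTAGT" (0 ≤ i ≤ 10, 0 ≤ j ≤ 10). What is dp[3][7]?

2

   ''  C  A  C  G  A  G  T  A  G  T
''  0  0  0  0  0  0  0  0  0  0  0
 G  0  0  0  0  1  1  1  1  1  1  1
 T  0  0  0  0  1  1  1  2  2  2  2
 G  0  0  0  0  1  1  2  2  2  3  3
 A  0  0  1  1  1  2  2  2  3  3  3
 A  0  0  1  1  1  2  2  2  3  3  3
 C  0  1  1  2  2  2  2  2  3  3  3
 T  0  1  1  2  2  2  2  3  3  3  4
 C  0  1  1  2  2  2  2  3  3  3  4
 C  0  1  1  2  2  2  2  3  3  3  4
 T  0  1  1  2  2  2  2  3  3  3  4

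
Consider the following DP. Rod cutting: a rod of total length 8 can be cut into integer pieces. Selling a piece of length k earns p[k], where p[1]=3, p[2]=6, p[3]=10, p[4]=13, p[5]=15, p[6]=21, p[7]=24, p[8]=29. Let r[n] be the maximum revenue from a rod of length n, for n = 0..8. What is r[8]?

29

   n    0    1    2    3    4    5    6    7    8
r[n]    0    3    6   10   13   16   21   24   29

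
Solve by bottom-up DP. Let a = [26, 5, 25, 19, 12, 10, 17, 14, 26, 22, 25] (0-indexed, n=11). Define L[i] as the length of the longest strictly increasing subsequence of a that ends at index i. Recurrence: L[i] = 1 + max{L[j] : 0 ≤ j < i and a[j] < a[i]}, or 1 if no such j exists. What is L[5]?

2

   i    0    1    2    3    4    5    6    7    8    9   10
a[i]   26    5   25   19   12   10   17   14   26   22   25
L[i]    1    1    2    2    2    2    3    3    4    4    5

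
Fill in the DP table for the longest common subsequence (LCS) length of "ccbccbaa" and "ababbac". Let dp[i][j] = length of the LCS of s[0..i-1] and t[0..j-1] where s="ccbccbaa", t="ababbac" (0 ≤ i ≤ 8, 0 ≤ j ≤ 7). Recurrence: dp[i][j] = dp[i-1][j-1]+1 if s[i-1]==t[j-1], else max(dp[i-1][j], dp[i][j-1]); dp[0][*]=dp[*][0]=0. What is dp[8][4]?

   ''  a  b  a  b  b  a  c
''  0  0  0  0  0  0  0  0
 c  0  0  0  0  0  0  0  1
 c  0  0  0  0  0  0  0  1
 b  0  0  1  1  1  1  1  1
 c  0  0  1  1  1  1  1  2
 c  0  0  1  1  1  1  1  2
 b  0  0  1  1  2  2  2  2
 a  0  1  1  2  2  2  3  3
 a  0  1  1  2  2  2  3  3

2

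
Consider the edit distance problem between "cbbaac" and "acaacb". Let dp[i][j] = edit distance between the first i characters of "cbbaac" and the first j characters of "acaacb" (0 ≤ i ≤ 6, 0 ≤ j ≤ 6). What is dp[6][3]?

   ''  a  c  a  a  c  b
''  0  1  2  3  4  5  6
 c  1  1  1  2  3  4  5
 b  2  2  2  2  3  4  4
 b  3  3  3  3  3  4  4
 a  4  3  4  3  3  4  5
 a  5  4  4  4  3  4  5
 c  6  5  4  5  4  3  4

5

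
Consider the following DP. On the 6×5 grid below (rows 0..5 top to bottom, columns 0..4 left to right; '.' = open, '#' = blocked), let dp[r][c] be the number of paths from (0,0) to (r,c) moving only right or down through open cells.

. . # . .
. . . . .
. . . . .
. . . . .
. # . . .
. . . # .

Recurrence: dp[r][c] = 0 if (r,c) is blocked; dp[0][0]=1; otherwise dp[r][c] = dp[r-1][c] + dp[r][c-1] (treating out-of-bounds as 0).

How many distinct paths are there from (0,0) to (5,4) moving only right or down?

50

r\c   0   1   2   3   4
  0   1   1   0   0   0
  1   1   2   2   2   2
  2   1   3   5   7   9
  3   1   4   9  16  25
  4   1   0   9  25  50
  5   1   1  10   0  50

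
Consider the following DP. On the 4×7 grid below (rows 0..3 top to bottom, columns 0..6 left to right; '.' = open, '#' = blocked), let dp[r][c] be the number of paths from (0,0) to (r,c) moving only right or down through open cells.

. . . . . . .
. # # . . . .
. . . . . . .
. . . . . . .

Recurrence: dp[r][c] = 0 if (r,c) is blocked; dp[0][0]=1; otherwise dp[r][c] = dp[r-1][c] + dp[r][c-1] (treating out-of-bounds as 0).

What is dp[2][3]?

r\c   0   1   2   3   4   5   6
  0   1   1   1   1   1   1   1
  1   1   0   0   1   2   3   4
  2   1   1   1   2   4   7  11
  3   1   2   3   5   9  16  27

2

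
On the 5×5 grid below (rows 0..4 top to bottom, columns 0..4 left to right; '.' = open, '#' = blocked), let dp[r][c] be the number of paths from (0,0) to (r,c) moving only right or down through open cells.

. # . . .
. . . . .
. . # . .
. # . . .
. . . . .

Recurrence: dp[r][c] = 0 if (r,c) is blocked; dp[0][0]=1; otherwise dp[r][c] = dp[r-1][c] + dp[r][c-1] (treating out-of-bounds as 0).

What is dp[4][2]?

r\c   0   1   2   3   4
  0   1   0   0   0   0
  1   1   1   1   1   1
  2   1   2   0   1   2
  3   1   0   0   1   3
  4   1   1   1   2   5

1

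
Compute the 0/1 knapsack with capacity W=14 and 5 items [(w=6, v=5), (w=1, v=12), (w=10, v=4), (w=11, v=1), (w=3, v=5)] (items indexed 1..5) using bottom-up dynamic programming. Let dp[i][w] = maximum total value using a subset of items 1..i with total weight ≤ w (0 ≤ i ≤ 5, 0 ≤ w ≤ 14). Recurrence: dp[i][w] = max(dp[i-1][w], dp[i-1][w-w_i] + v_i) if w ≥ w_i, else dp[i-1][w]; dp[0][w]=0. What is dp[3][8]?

17

i\w   0   1   2   3   4   5   6   7   8   9  10  11  12  13  14
  0   0   0   0   0   0   0   0   0   0   0   0   0   0   0   0
  1   0   0   0   0   0   0   5   5   5   5   5   5   5   5   5
  2   0  12  12  12  12  12  12  17  17  17  17  17  17  17  17
  3   0  12  12  12  12  12  12  17  17  17  17  17  17  17  17
  4   0  12  12  12  12  12  12  17  17  17  17  17  17  17  17
  5   0  12  12  12  17  17  17  17  17  17  22  22  22  22  22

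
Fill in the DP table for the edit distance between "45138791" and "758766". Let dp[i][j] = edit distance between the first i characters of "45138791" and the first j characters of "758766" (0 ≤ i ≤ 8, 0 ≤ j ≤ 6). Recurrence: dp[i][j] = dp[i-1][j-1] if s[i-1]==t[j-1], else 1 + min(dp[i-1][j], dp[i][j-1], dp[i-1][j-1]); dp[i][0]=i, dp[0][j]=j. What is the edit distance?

5

   ''  7  5  8  7  6  6
''  0  1  2  3  4  5  6
 4  1  1  2  3  4  5  6
 5  2  2  1  2  3  4  5
 1  3  3  2  2  3  4  5
 3  4  4  3  3  3  4  5
 8  5  5  4  3  4  4  5
 7  6  5  5  4  3  4  5
 9  7  6  6  5  4  4  5
 1  8  7  7  6  5  5  5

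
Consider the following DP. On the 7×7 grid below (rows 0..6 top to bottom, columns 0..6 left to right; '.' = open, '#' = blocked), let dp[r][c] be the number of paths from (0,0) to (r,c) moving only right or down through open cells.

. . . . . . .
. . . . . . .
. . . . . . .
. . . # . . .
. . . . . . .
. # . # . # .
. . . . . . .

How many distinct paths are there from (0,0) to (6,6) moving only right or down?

176

r\c   0   1   2   3   4   5   6
  0   1   1   1   1   1   1   1
  1   1   2   3   4   5   6   7
  2   1   3   6  10  15  21  28
  3   1   4  10   0  15  36  64
  4   1   5  15  15  30  66 130
  5   1   0  15   0  30   0 130
  6   1   1  16  16  46  46 176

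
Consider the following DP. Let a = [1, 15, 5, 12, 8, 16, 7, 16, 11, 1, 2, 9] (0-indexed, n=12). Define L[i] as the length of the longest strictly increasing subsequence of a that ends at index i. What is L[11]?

4

   i    0    1    2    3    4    5    6    7    8    9   10   11
a[i]    1   15    5   12    8   16    7   16   11    1    2    9
L[i]    1    2    2    3    3    4    3    4    4    1    2    4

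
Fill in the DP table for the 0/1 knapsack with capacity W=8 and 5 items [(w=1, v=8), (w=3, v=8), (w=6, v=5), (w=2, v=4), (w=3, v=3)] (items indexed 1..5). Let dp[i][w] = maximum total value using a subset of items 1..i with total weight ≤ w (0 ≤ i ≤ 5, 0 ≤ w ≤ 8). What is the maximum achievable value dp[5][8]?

i\w   0   1   2   3   4   5   6   7   8
  0   0   0   0   0   0   0   0   0   0
  1   0   8   8   8   8   8   8   8   8
  2   0   8   8   8  16  16  16  16  16
  3   0   8   8   8  16  16  16  16  16
  4   0   8   8  12  16  16  20  20  20
  5   0   8   8  12  16  16  20  20  20

20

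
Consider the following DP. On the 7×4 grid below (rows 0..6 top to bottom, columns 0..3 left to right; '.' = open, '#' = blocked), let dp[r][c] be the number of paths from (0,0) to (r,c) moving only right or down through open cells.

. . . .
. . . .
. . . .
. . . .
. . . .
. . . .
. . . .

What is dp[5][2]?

21

r\c   0   1   2   3
  0   1   1   1   1
  1   1   2   3   4
  2   1   3   6  10
  3   1   4  10  20
  4   1   5  15  35
  5   1   6  21  56
  6   1   7  28  84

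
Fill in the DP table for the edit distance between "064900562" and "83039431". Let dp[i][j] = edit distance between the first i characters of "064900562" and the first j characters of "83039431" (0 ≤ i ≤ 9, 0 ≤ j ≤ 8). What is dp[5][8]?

6

   ''  8  3  0  3  9  4  3  1
''  0  1  2  3  4  5  6  7  8
 0  1  1  2  2  3  4  5  6  7
 6  2  2  2  3  3  4  5  6  7
 4  3  3  3  3  4  4  4  5  6
 9  4  4  4  4  4  4  5  5  6
 0  5  5  5  4  5  5  5  6  6
 0  6  6  6  5  5  6  6  6  7
 5  7  7  7  6  6  6  7  7  7
 6  8  8  8  7  7  7  7  8  8
 2  9  9  9  8  8  8  8  8  9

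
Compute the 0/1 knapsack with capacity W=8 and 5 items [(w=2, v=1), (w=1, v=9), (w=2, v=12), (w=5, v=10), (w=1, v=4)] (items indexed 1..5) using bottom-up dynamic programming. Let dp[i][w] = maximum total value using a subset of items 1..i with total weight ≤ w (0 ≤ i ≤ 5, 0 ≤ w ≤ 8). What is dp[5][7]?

26

i\w   0   1   2   3   4   5   6   7   8
  0   0   0   0   0   0   0   0   0   0
  1   0   0   1   1   1   1   1   1   1
  2   0   9   9  10  10  10  10  10  10
  3   0   9  12  21  21  22  22  22  22
  4   0   9  12  21  21  22  22  22  31
  5   0   9  13  21  25  25  26  26  31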